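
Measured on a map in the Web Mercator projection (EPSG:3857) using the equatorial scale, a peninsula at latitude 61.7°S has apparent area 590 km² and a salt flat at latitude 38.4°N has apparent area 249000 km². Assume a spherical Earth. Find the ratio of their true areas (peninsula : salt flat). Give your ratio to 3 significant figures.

Mercator's areal exaggeration is sec²φ; hence true area = (apparent area) · cos²φ.
True area of peninsula: 590 × cos²(61.7°) = 590 × 0.2248 = 132.6 km².
True area of salt flat: 249000 × cos²(38.4°) = 249000 × 0.6142 = 152900 km².
Ratio = 132.6 / 152900 ≈ 0.000867.

0.000867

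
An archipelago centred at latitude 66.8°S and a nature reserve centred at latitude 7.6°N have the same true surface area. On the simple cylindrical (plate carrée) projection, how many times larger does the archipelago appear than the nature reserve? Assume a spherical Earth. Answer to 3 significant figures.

Plate carrée maps x = Rλ, y = Rφ. The meridian scale is h = 1 and the parallel scale is k = 1/cos φ = sec φ.
Areal scale at 66.8°: h·k = 1.000 × 2.538 = 2.538.
Areal scale at 7.6°: h·k = 1.000 × 1.009 = 1.009.
Ratio = 2.538/1.009 ≈ 2.52.

2.52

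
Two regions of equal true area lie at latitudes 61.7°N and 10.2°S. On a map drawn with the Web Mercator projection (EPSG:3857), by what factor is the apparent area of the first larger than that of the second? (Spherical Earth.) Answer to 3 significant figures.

4.31

Mercator areal scale is sec²φ.
At 61.7°: sec²(61.7°) = 1/0.4741² = 4.449.
At 10.2°: sec²(10.2°) = 1/0.9842² = 1.032.
Ratio = 4.449/1.032 = cos²(10.2°)/cos²(61.7°) ≈ 4.31.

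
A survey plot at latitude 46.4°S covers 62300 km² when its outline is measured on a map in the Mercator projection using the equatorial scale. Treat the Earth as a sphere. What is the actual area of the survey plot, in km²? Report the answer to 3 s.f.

29600 km²

The Mercator projection is conformal; its linear scale factor is the same in every direction and equals sec φ = 1/cos φ.
Areal scale = k² = sec²φ = 1/cos²(46.4°) = 1/0.6896² = 2.103.
True area = apparent / (areal scale) = 62300 / 2.103 ≈ 29600 km².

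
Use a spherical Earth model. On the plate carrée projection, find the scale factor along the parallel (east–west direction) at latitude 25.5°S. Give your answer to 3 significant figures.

For the equirectangular projection with φ₀ = 0 (plate carrée), h = 1 along meridians and k = sec φ along parallels.
k = 1/cos 25.5° = 1/0.9026 = 1.108.

1.11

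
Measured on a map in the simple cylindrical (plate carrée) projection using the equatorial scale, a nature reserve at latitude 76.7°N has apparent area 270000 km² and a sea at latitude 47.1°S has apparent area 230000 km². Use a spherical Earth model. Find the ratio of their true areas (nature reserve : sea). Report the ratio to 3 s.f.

Plate carrée has h = 1 and k = sec φ, giving areal scale sec φ; true area = (apparent area) · cos φ.
True area of nature reserve: 270000 × cos(76.7°) = 270000 × 0.2300 = 62110 km².
True area of sea: 230000 × cos(47.1°) = 230000 × 0.6807 = 156600 km².
Ratio = 62110 / 156600 ≈ 0.397.

0.397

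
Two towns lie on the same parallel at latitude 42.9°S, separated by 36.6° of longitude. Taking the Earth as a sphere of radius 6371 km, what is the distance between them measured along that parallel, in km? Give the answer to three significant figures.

Arc length along a parallel = R cos φ · Δλ (with Δλ in radians).
= 6371 × cos 42.9° × (36.6° × π/180) = 6371 × 0.7325 × 0.6388 ≈ 2980 km.

2980 km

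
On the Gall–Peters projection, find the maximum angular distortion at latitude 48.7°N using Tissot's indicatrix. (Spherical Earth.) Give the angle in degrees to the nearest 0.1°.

Gall–Peters is a cylindrical equal-area projection with standard parallels at ±45°. For cylindrical equal-area with standard parallel φ₀, h = cos φ / cos φ₀ and k = cos φ₀ / cos φ, so h·k = 1.
At 48.7°: h = 0.9334, k = 1.071; principal scales a = 1.071, b = 0.9334.
sin(ω/2) = (a − b)/(a + b) = 0.1380/2.005 = 0.06883, so ω = 2 arcsin(0.06883) ≈ 7.9°.

7.9°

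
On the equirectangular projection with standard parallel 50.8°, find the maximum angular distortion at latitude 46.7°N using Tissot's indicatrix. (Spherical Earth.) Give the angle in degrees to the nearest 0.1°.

4.7°

The equidistant cylindrical projection with φ₀ = 50.8° has h = 1 (meridians true) and k = cos φ₀ / cos φ along parallels.
At 46.7°: h = 1.000, k = 0.9216; principal scales a = 1.000, b = 0.9216.
sin(ω/2) = (a − b)/(a + b) = 0.07843/1.922 = 0.04082, so ω = 2 arcsin(0.04082) ≈ 4.7°.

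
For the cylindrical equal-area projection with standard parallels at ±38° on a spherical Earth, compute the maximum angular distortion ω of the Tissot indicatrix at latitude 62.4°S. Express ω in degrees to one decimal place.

58.2°

For cylindrical equal-area with standard parallel φ₀, h = cos φ / cos φ₀ and k = cos φ₀ / cos φ, so h·k = 1.
At 62.4°: h = 0.5879, k = 1.701; principal scales a = 1.701, b = 0.5879.
sin(ω/2) = (a − b)/(a + b) = 1.113/2.289 = 0.4863, so ω = 2 arcsin(0.4863) ≈ 58.2°.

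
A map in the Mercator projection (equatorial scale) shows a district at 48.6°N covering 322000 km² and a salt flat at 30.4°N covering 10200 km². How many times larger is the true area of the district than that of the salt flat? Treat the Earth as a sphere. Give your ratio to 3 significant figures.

18.6

Since Mercator area scale is 1/cos²φ, the true area equals the apparent area multiplied by cos²φ.
True area of district: 322000 × cos²(48.6°) = 322000 × 0.4373 = 140800 km².
True area of salt flat: 10200 × cos²(30.4°) = 10200 × 0.7439 = 7588 km².
Ratio = 140800 / 7588 ≈ 18.6.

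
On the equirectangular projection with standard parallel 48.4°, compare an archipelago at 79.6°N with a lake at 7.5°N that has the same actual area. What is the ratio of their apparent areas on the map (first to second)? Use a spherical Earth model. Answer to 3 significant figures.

In the equirectangular projection with standard parallel φ₀ = 48.4° (x = Rλ cos φ₀, y = Rφ), meridians are true-scale (h = 1) and the parallel scale is k = cos φ₀ / cos φ.
Areal scale at 79.6°: h·k = 1.000 × 3.678 = 3.678.
Areal scale at 7.5°: h·k = 1.000 × 0.6697 = 0.6697.
Ratio = 3.678/0.6697 ≈ 5.49.

5.49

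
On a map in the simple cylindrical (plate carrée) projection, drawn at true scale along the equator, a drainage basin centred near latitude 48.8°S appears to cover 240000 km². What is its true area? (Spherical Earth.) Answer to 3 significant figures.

158000 km²

For the equirectangular projection with φ₀ = 0 (plate carrée), h = 1 along meridians and k = sec φ along parallels.
Areal scale = h·k = 1 × sec φ; at 48.8°, h = 1.000, k = 1.518, so h·k = 1.518.
True area = apparent / (areal scale) = 240000 / 1.518 ≈ 158000 km².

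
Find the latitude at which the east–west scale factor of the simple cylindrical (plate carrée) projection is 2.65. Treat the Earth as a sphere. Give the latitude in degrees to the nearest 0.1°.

Plate carrée: h = 1, k = sec φ along parallels.
sec φ = 2.65  ⇒  cos φ = 0.3774  ⇒  φ ≈ 67.8°.

67.8°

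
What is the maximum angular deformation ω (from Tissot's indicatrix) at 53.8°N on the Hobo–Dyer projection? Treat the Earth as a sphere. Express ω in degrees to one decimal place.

The Hobo–Dyer projection is cylindrical equal-area with φ₀ = 37.5°. For cylindrical equal-area with standard parallel φ₀, h = cos φ / cos φ₀ and k = cos φ₀ / cos φ, so h·k = 1.
At 53.8°: h = 0.7444, k = 1.343; principal scales a = 1.343, b = 0.7444.
sin(ω/2) = (a − b)/(a + b) = 0.5988/2.088 = 0.2868, so ω = 2 arcsin(0.2868) ≈ 33.3°.

33.3°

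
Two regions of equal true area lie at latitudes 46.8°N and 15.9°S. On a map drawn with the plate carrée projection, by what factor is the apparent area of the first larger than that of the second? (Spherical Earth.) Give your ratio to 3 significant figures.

For the equirectangular projection with φ₀ = 0 (plate carrée), h = 1 along meridians and k = sec φ along parallels.
Areal scale at 46.8°: h·k = 1.000 × 1.461 = 1.461.
Areal scale at 15.9°: h·k = 1.000 × 1.040 = 1.040.
Ratio = 1.461/1.040 ≈ 1.40.

1.40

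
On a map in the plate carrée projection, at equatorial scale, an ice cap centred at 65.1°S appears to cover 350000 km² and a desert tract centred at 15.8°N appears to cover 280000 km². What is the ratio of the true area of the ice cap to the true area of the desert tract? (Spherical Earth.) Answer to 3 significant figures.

Plate carrée has h = 1 and k = sec φ, giving areal scale sec φ; true area = (apparent area) · cos φ.
True area of ice cap: 350000 × cos(65.1°) = 350000 × 0.4210 = 147400 km².
True area of desert tract: 280000 × cos(15.8°) = 280000 × 0.9622 = 269400 km².
Ratio = 147400 / 269400 ≈ 0.547.

0.547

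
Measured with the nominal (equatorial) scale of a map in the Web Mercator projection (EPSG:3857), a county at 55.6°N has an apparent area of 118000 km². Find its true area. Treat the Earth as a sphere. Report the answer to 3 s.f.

37700 km²

The Mercator projection is conformal; its linear scale factor is the same in every direction and equals sec φ = 1/cos φ.
Areal scale = k² = sec²φ = 1/cos²(55.6°) = 1/0.5650² = 3.133.
True area = apparent / (areal scale) = 118000 / 3.133 ≈ 37700 km².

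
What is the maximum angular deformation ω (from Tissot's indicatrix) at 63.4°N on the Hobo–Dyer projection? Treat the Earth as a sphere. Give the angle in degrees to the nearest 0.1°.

The Hobo–Dyer projection is cylindrical equal-area with φ₀ = 37.5°. For cylindrical equal-area with standard parallel φ₀, h = cos φ / cos φ₀ and k = cos φ₀ / cos φ, so h·k = 1.
At 63.4°: h = 0.5644, k = 1.772; principal scales a = 1.772, b = 0.5644.
sin(ω/2) = (a − b)/(a + b) = 1.207/2.336 = 0.5168, so ω = 2 arcsin(0.5168) ≈ 62.2°.

62.2°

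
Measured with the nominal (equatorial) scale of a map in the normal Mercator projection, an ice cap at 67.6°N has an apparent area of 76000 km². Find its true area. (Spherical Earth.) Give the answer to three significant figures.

11000 km²

For Mercator, h = k = sec φ (a conformal cylindrical projection has a single point scale, 1/cos φ).
Areal scale = k² = sec²φ = 1/cos²(67.6°) = 1/0.3811² = 6.886.
True area = apparent / (areal scale) = 76000 / 6.886 ≈ 11000 km².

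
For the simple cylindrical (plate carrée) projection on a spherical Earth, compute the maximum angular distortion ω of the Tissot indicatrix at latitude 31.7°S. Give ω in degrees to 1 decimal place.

In the plate carrée (x = Rλ, y = Rφ), meridians are true-scale (h = 1) and parallels are stretched by k = sec φ.
At 31.7°: h = 1.000, k = 1.175; principal scales a = 1.175, b = 1.000.
sin(ω/2) = (a − b)/(a + b) = 0.1753/2.175 = 0.08061, so ω = 2 arcsin(0.08061) ≈ 9.2°.

9.2°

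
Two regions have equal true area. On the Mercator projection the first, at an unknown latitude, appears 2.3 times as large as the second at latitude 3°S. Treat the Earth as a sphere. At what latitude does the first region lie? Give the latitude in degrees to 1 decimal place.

48.8°

Mercator areal scale is sec²φ, so apparent-area ratio = sec²φ₁ / sec²φ₂ = cos²φ₂ / cos²φ₁.
cos²φ₂ / cos²φ₁ = 2.3  ⇒  cos φ₁ = cos 3° / √2.3 = 0.9986/1.517 = 0.6585.
φ₁ = arccos(0.6585) ≈ 48.8°.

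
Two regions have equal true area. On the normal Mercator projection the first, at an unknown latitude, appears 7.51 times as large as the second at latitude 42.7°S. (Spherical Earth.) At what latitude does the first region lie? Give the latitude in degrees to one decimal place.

74.4°

For equal true areas on Mercator, apparent areas scale as sec²φ, so the ratio is cos²φ₂ / cos²φ₁.
cos²φ₂ / cos²φ₁ = 7.51  ⇒  cos φ₁ = cos 42.7° / √7.51 = 0.7349/2.740 = 0.2682.
φ₁ = arccos(0.2682) ≈ 74.4°.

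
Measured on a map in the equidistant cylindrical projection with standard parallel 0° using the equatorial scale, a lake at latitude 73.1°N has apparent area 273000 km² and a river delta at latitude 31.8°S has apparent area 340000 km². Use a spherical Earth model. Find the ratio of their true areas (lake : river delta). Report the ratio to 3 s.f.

0.275

Plate carrée has h = 1 and k = sec φ, giving areal scale sec φ; true area = (apparent area) · cos φ.
True area of lake: 273000 × cos(73.1°) = 273000 × 0.2907 = 79360 km².
True area of river delta: 340000 × cos(31.8°) = 340000 × 0.8499 = 289000 km².
Ratio = 79360 / 289000 ≈ 0.275.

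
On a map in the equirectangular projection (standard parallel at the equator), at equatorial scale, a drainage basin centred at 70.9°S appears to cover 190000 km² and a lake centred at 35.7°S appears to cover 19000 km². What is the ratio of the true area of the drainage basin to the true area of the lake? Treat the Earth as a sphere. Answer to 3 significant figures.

Plate carrée has h = 1 and k = sec φ, giving areal scale sec φ; true area = (apparent area) · cos φ.
True area of drainage basin: 190000 × cos(70.9°) = 190000 × 0.3272 = 62170 km².
True area of lake: 19000 × cos(35.7°) = 19000 × 0.8121 = 15430 km².
Ratio = 62170 / 15430 ≈ 4.03.

4.03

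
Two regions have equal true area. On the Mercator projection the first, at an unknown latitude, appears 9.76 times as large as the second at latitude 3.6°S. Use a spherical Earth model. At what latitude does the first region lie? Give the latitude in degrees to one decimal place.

71.4°

On Mercator, (apparent₁)/(apparent₂) = sec²φ₁ / sec²φ₂ when true areas are equal.
cos²φ₂ / cos²φ₁ = 9.76  ⇒  cos φ₁ = cos 3.6° / √9.76 = 0.9980/3.124 = 0.3195.
φ₁ = arccos(0.3195) ≈ 71.4°.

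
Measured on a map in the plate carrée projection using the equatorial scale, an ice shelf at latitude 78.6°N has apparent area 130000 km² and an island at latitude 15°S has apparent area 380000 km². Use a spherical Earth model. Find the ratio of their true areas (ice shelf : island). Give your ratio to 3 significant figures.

On the plate carrée, areal scale = h·k = 1 × sec φ, so true area = apparent × cos φ.
True area of ice shelf: 130000 × cos(78.6°) = 130000 × 0.1977 = 25700 km².
True area of island: 380000 × cos(15°) = 380000 × 0.9659 = 367100 km².
Ratio = 25700 / 367100 ≈ 0.0700.

0.0700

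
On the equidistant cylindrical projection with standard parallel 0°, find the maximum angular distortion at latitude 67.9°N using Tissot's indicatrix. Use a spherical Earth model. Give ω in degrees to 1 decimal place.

Plate carrée maps x = Rλ, y = Rφ. The meridian scale is h = 1 and the parallel scale is k = 1/cos φ = sec φ.
At 67.9°: h = 1.000, k = 2.658; principal scales a = 2.658, b = 1.000.
sin(ω/2) = (a − b)/(a + b) = 1.658/3.658 = 0.4533, so ω = 2 arcsin(0.4533) ≈ 53.9°.

53.9°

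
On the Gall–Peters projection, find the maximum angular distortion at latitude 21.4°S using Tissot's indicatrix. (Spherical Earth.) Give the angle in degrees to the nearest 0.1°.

Gall–Peters is a cylindrical equal-area projection with standard parallels at ±45°. A cylindrical equal-area projection with standard parallel φ₀ has meridian scale h = cos φ / cos φ₀ and parallel scale k = cos φ₀ / cos φ (so areas are preserved, h·k = 1).
At 21.4°: h = 1.317, k = 0.7595; principal scales a = 1.317, b = 0.7595.
sin(ω/2) = (a − b)/(a + b) = 0.5572/2.076 = 0.2684, so ω = 2 arcsin(0.2684) ≈ 31.1°.

31.1°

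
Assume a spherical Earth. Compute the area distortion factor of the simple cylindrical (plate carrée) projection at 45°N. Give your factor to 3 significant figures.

In the plate carrée (x = Rλ, y = Rφ), meridians are true-scale (h = 1) and parallels are stretched by k = sec φ.
Areal scale = h·k = 1 × sec φ; at 45°, h = 1.000, k = 1.414, so h·k = 1.414.

1.41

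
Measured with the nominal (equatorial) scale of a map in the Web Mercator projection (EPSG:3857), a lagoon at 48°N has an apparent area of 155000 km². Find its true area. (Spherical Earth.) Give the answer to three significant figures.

69400 km²

Mercator is conformal, so the point scale is isotropic: h = k = sec φ = 1/cos φ.
Areal scale = k² = sec²φ = 1/cos²(48°) = 1/0.6691² = 2.233.
True area = apparent / (areal scale) = 155000 / 2.233 ≈ 69400 km².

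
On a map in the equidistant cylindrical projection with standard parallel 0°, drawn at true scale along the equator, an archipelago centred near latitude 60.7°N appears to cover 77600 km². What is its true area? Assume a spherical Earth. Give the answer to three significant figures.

38000 km²

For the equirectangular projection with φ₀ = 0 (plate carrée), h = 1 along meridians and k = sec φ along parallels.
Areal scale = h·k = 1 × sec φ; at 60.7°, h = 1.000, k = 2.043, so h·k = 2.043.
True area = apparent / (areal scale) = 77600 / 2.043 ≈ 38000 km².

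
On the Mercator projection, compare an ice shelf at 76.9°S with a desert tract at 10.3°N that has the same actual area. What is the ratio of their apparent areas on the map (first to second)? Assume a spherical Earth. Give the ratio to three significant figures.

On Mercator, area is exaggerated by sec²φ = 1/cos²φ.
At 76.9°: sec²(76.9°) = 1/0.2267² = 19.47.
At 10.3°: sec²(10.3°) = 1/0.9839² = 1.033.
Ratio = 19.47/1.033 = cos²(10.3°)/cos²(76.9°) ≈ 18.8.

18.8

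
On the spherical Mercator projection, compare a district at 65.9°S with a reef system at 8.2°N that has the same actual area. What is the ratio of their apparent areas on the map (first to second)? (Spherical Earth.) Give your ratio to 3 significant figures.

On Mercator, area is exaggerated by sec²φ = 1/cos²φ.
At 65.9°: sec²(65.9°) = 1/0.4083² = 5.998.
At 8.2°: sec²(8.2°) = 1/0.9898² = 1.021.
Ratio = 5.998/1.021 = cos²(8.2°)/cos²(65.9°) ≈ 5.88.

5.88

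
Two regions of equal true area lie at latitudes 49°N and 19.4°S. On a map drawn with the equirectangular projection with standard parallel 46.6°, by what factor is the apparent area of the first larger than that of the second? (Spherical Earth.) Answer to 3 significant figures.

The equidistant cylindrical projection with φ₀ = 46.6° has h = 1 (meridians true) and k = cos φ₀ / cos φ along parallels.
Areal scale at 49°: h·k = 1.000 × 1.047 = 1.047.
Areal scale at 19.4°: h·k = 1.000 × 0.7284 = 0.7284.
Ratio = 1.047/0.7284 ≈ 1.44.

1.44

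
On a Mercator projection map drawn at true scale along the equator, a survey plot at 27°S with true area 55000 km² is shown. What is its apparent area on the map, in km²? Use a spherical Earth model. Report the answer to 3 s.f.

69300 km²

The Mercator projection is conformal; its linear scale factor is the same in every direction and equals sec φ = 1/cos φ.
Areal scale = k² = sec²φ = 1/cos²(27°) = 1/0.8910² = 1.260.
Apparent area = 55000 × 1.260 ≈ 69300 km².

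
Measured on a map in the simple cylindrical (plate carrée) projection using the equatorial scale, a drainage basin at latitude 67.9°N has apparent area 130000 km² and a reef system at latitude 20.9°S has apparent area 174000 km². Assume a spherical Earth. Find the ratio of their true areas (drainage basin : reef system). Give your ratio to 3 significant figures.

Plate carrée has h = 1 and k = sec φ, giving areal scale sec φ; true area = (apparent area) · cos φ.
True area of drainage basin: 130000 × cos(67.9°) = 130000 × 0.3762 = 48910 km².
True area of reef system: 174000 × cos(20.9°) = 174000 × 0.9342 = 162600 km².
Ratio = 48910 / 162600 ≈ 0.301.

0.301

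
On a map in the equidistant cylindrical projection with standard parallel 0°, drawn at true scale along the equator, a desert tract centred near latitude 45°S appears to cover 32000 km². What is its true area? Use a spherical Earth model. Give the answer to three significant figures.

22600 km²

Plate carrée maps x = Rλ, y = Rφ. The meridian scale is h = 1 and the parallel scale is k = 1/cos φ = sec φ.
Areal scale = h·k = 1 × sec φ; at 45°, h = 1.000, k = 1.414, so h·k = 1.414.
True area = apparent / (areal scale) = 32000 / 1.414 ≈ 22600 km².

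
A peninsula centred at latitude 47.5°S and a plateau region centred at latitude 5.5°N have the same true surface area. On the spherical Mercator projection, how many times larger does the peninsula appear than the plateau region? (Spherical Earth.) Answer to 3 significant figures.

On Mercator, area is exaggerated by sec²φ = 1/cos²φ.
At 47.5°: sec²(47.5°) = 1/0.6756² = 2.191.
At 5.5°: sec²(5.5°) = 1/0.9954² = 1.009.
Ratio = 2.191/1.009 = cos²(5.5°)/cos²(47.5°) ≈ 2.17.

2.17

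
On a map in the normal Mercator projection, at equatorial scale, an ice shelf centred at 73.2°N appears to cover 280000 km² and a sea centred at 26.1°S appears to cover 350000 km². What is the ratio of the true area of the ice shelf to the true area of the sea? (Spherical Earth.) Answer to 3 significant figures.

0.0829

On Mercator the areal scale is sec²φ, so true area = apparent × cos²φ.
True area of ice shelf: 280000 × cos²(73.2°) = 280000 × 0.08354 = 23390 km².
True area of sea: 350000 × cos²(26.1°) = 350000 × 0.8065 = 282300 km².
Ratio = 23390 / 282300 ≈ 0.0829.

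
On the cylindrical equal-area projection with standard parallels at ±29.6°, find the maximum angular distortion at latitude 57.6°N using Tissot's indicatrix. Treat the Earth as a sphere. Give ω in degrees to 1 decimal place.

53.4°

Cylindrical equal-area (φ₀ = 29.6°): h = cos φ / cos 29.6° along meridians, k = cos 29.6° / cos φ along parallels; h·k = 1.
At 57.6°: h = 0.6163, k = 1.623; principal scales a = 1.623, b = 0.6163.
sin(ω/2) = (a − b)/(a + b) = 1.006/2.239 = 0.4495, so ω = 2 arcsin(0.4495) ≈ 53.4°.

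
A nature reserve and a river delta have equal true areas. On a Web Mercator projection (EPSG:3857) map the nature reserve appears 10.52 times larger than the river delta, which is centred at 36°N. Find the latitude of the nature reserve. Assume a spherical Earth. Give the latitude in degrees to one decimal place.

Mercator areal scale is sec²φ, so apparent-area ratio = sec²φ₁ / sec²φ₂ = cos²φ₂ / cos²φ₁.
cos²φ₂ / cos²φ₁ = 10.52  ⇒  cos φ₁ = cos 36° / √10.52 = 0.8090/3.243 = 0.2494.
φ₁ = arccos(0.2494) ≈ 75.6°.

75.6°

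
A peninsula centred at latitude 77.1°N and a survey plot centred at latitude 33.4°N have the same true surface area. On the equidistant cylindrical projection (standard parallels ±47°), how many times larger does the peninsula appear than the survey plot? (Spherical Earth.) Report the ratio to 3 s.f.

3.74

In the equirectangular projection with standard parallel φ₀ = 47° (x = Rλ cos φ₀, y = Rφ), meridians are true-scale (h = 1) and the parallel scale is k = cos φ₀ / cos φ.
Areal scale at 77.1°: h·k = 1.000 × 3.055 = 3.055.
Areal scale at 33.4°: h·k = 1.000 × 0.8169 = 0.8169.
Ratio = 3.055/0.8169 ≈ 3.74.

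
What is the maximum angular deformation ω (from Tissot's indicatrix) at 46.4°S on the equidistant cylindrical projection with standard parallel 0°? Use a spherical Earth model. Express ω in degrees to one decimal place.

21.2°

Plate carrée maps x = Rλ, y = Rφ. The meridian scale is h = 1 and the parallel scale is k = 1/cos φ = sec φ.
At 46.4°: h = 1.000, k = 1.450; principal scales a = 1.450, b = 1.000.
sin(ω/2) = (a − b)/(a + b) = 0.4501/2.450 = 0.1837, so ω = 2 arcsin(0.1837) ≈ 21.2°.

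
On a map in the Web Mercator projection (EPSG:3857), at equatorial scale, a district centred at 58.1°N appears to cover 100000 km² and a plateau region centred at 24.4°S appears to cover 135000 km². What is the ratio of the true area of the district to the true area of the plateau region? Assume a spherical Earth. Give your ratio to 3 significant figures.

0.249

On Mercator the areal scale is sec²φ, so true area = apparent × cos²φ.
True area of district: 100000 × cos²(58.1°) = 100000 × 0.2792 = 27920 km².
True area of plateau region: 135000 × cos²(24.4°) = 135000 × 0.8293 = 112000 km².
Ratio = 27920 / 112000 ≈ 0.249.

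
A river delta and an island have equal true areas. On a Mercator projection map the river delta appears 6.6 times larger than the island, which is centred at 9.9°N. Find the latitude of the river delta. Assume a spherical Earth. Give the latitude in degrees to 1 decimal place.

Mercator areal scale is sec²φ, so apparent-area ratio = sec²φ₁ / sec²φ₂ = cos²φ₂ / cos²φ₁.
cos²φ₂ / cos²φ₁ = 6.6  ⇒  cos φ₁ = cos 9.9° / √6.6 = 0.9851/2.569 = 0.3835.
φ₁ = arccos(0.3835) ≈ 67.5°.

67.5°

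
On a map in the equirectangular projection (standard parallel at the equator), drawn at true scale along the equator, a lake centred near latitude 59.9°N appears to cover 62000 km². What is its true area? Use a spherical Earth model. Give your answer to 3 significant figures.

31100 km²

For the equirectangular projection with φ₀ = 0 (plate carrée), h = 1 along meridians and k = sec φ along parallels.
Areal scale = h·k = 1 × sec φ; at 59.9°, h = 1.000, k = 1.994, so h·k = 1.994.
True area = apparent / (areal scale) = 62000 / 1.994 ≈ 31100 km².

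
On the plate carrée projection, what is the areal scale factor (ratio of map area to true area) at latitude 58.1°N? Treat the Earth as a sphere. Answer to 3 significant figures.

1.89

Plate carrée maps x = Rλ, y = Rφ. The meridian scale is h = 1 and the parallel scale is k = 1/cos φ = sec φ.
Areal scale = h·k = 1 × sec φ; at 58.1°, h = 1.000, k = 1.892, so h·k = 1.892.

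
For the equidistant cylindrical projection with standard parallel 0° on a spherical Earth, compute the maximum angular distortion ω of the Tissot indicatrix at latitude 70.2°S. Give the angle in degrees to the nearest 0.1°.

59.2°

In the plate carrée (x = Rλ, y = Rφ), meridians are true-scale (h = 1) and parallels are stretched by k = sec φ.
At 70.2°: h = 1.000, k = 2.952; principal scales a = 2.952, b = 1.000.
sin(ω/2) = (a − b)/(a + b) = 1.952/3.952 = 0.4939, so ω = 2 arcsin(0.4939) ≈ 59.2°.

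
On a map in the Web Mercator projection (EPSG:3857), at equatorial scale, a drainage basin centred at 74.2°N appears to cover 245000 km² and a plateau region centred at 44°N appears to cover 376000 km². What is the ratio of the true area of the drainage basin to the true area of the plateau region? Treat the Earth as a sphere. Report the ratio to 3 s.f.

On Mercator the areal scale is sec²φ, so true area = apparent × cos²φ.
True area of drainage basin: 245000 × cos²(74.2°) = 245000 × 0.07414 = 18160 km².
True area of plateau region: 376000 × cos²(44°) = 376000 × 0.5174 = 194600 km².
Ratio = 18160 / 194600 ≈ 0.0934.

0.0934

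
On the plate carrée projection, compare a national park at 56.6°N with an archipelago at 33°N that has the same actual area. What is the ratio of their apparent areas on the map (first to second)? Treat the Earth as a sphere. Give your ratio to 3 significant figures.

1.52

Plate carrée maps x = Rλ, y = Rφ. The meridian scale is h = 1 and the parallel scale is k = 1/cos φ = sec φ.
Areal scale at 56.6°: h·k = 1.000 × 1.817 = 1.817.
Areal scale at 33°: h·k = 1.000 × 1.192 = 1.192.
Ratio = 1.817/1.192 ≈ 1.52.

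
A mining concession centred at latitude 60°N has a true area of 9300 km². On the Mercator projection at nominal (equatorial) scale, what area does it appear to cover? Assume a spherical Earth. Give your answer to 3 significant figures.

37200 km²

The Mercator projection is conformal; its linear scale factor is the same in every direction and equals sec φ = 1/cos φ.
Areal scale = k² = sec²φ = 1/cos²(60°) = 1/0.5000² = 4.000.
Apparent area = 9300 × 4.000 ≈ 37200 km².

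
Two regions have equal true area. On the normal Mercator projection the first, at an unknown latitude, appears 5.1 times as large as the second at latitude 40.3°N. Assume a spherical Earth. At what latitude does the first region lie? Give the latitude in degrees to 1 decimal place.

70.3°

Mercator areal scale is sec²φ, so apparent-area ratio = sec²φ₁ / sec²φ₂ = cos²φ₂ / cos²φ₁.
cos²φ₂ / cos²φ₁ = 5.1  ⇒  cos φ₁ = cos 40.3° / √5.1 = 0.7627/2.258 = 0.3377.
φ₁ = arccos(0.3377) ≈ 70.3°.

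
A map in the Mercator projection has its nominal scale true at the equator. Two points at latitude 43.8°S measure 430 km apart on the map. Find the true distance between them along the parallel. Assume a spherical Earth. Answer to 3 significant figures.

310 km

For Mercator, h = k = sec φ (a conformal cylindrical projection has a single point scale, 1/cos φ).
Along the parallel at 43.8°, map distances are exaggerated by k = sec 43.8° = 1.386.
True distance = 430 / 1.386 = 430 × cos 43.8° ≈ 310 km.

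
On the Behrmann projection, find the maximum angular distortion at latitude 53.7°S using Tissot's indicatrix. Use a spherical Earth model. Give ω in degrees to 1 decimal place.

The Behrmann projection is cylindrical equal-area with φ₀ = 30°. A cylindrical equal-area projection with standard parallel φ₀ has meridian scale h = cos φ / cos φ₀ and parallel scale k = cos φ₀ / cos φ (so areas are preserved, h·k = 1).
At 53.7°: h = 0.6836, k = 1.463; principal scales a = 1.463, b = 0.6836.
sin(ω/2) = (a − b)/(a + b) = 0.7793/2.146 = 0.3630, so ω = 2 arcsin(0.3630) ≈ 42.6°.

42.6°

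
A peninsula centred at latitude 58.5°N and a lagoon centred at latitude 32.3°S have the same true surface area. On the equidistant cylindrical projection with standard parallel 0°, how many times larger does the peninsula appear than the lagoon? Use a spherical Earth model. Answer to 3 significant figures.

1.62

In the plate carrée (x = Rλ, y = Rφ), meridians are true-scale (h = 1) and parallels are stretched by k = sec φ.
Areal scale at 58.5°: h·k = 1.000 × 1.914 = 1.914.
Areal scale at 32.3°: h·k = 1.000 × 1.183 = 1.183.
Ratio = 1.914/1.183 ≈ 1.62.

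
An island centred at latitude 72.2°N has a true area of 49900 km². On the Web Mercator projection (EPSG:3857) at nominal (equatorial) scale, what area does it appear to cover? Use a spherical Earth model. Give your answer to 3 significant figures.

For Mercator, h = k = sec φ (a conformal cylindrical projection has a single point scale, 1/cos φ).
Areal scale = k² = sec²φ = 1/cos²(72.2°) = 1/0.3057² = 10.70.
Apparent area = 49900 × 10.70 ≈ 534000 km².

534000 km²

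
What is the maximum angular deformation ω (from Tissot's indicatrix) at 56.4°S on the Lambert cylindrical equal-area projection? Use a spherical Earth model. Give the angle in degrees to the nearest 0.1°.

The Lambert cylindrical equal-area projection is the cylindrical equal-area projection with its standard parallel at the equator (φ₀ = 0). Cylindrical equal-area (φ₀ = 0°): h = cos φ / cos 0° along meridians, k = cos 0° / cos φ along parallels; h·k = 1.
At 56.4°: h = 0.5534, k = 1.807; principal scales a = 1.807, b = 0.5534.
sin(ω/2) = (a − b)/(a + b) = 1.254/2.360 = 0.5311, so ω = 2 arcsin(0.5311) ≈ 64.2°.

64.2°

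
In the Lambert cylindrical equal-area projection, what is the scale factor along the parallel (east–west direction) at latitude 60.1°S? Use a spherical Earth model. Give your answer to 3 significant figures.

2.01

The Lambert cylindrical equal-area projection is the cylindrical equal-area projection with its standard parallel at the equator (φ₀ = 0). Cylindrical equal-area (φ₀ = 0°): h = cos φ / cos 0° along meridians, k = cos 0° / cos φ along parallels; h·k = 1.
k = cos 0° / cos 60.1° = 1.000/0.4985 = 2.006.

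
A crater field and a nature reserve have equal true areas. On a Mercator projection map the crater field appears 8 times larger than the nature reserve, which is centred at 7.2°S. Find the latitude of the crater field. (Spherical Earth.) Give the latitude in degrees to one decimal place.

69.5°

Mercator areal scale is sec²φ, so apparent-area ratio = sec²φ₁ / sec²φ₂ = cos²φ₂ / cos²φ₁.
cos²φ₂ / cos²φ₁ = 8  ⇒  cos φ₁ = cos 7.2° / √8 = 0.9921/2.828 = 0.3508.
φ₁ = arccos(0.3508) ≈ 69.5°.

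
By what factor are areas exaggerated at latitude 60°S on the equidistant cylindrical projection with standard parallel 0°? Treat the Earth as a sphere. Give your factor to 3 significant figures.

In the plate carrée (x = Rλ, y = Rφ), meridians are true-scale (h = 1) and parallels are stretched by k = sec φ.
Areal scale = h·k = 1 × sec φ; at 60°, h = 1.000, k = 2.000, so h·k = 2.000.

2.00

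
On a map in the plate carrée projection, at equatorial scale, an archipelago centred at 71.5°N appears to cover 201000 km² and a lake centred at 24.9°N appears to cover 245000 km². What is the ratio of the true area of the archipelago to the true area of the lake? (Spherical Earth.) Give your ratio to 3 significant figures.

On the plate carrée, areal scale = h·k = 1 × sec φ, so true area = apparent × cos φ.
True area of archipelago: 201000 × cos(71.5°) = 201000 × 0.3173 = 63780 km².
True area of lake: 245000 × cos(24.9°) = 245000 × 0.9070 = 222200 km².
Ratio = 63780 / 222200 ≈ 0.287.

0.287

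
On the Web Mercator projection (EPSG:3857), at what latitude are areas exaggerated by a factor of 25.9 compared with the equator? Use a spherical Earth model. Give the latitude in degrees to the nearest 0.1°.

78.7°

Mercator areal scale is sec²φ.
sec²φ = 25.9  ⇒  cos²φ = 0.03861  ⇒  cos φ = 0.1965.
φ = arccos(0.1965) ≈ 78.7°.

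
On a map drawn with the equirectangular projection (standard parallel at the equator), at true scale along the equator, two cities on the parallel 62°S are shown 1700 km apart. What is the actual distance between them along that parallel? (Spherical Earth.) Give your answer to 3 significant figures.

In the plate carrée (x = Rλ, y = Rφ), meridians are true-scale (h = 1) and parallels are stretched by k = sec φ.
Along the parallel at 62°, map distances are exaggerated by k = sec 62° = 2.130.
True distance = 1700 / 2.130 = 1700 × cos 62° ≈ 798 km.

798 km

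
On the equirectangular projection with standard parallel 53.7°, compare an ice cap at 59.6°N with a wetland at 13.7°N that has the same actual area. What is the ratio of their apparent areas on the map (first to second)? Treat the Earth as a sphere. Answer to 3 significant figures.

1.92

The equidistant cylindrical projection with φ₀ = 53.7° has h = 1 (meridians true) and k = cos φ₀ / cos φ along parallels.
Areal scale at 59.6°: h·k = 1.000 × 1.170 = 1.170.
Areal scale at 13.7°: h·k = 1.000 × 0.6093 = 0.6093.
Ratio = 1.170/0.6093 ≈ 1.92.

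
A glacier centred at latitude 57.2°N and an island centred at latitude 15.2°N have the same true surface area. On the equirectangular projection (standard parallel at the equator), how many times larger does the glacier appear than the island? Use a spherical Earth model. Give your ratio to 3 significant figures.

In the plate carrée (x = Rλ, y = Rφ), meridians are true-scale (h = 1) and parallels are stretched by k = sec φ.
Areal scale at 57.2°: h·k = 1.000 × 1.846 = 1.846.
Areal scale at 15.2°: h·k = 1.000 × 1.036 = 1.036.
Ratio = 1.846/1.036 ≈ 1.78.

1.78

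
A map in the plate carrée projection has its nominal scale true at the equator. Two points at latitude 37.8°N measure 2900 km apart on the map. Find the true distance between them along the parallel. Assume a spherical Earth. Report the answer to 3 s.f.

Plate carrée maps x = Rλ, y = Rφ. The meridian scale is h = 1 and the parallel scale is k = 1/cos φ = sec φ.
Along the parallel at 37.8°, map distances are exaggerated by k = sec 37.8° = 1.266.
True distance = 2900 / 1.266 = 2900 × cos 37.8° ≈ 2290 km.

2290 km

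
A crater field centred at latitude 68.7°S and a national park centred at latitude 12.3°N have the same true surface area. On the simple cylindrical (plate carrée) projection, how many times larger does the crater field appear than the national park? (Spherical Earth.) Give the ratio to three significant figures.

For the equirectangular projection with φ₀ = 0 (plate carrée), h = 1 along meridians and k = sec φ along parallels.
Areal scale at 68.7°: h·k = 1.000 × 2.753 = 2.753.
Areal scale at 12.3°: h·k = 1.000 × 1.023 = 1.023.
Ratio = 2.753/1.023 ≈ 2.69.

2.69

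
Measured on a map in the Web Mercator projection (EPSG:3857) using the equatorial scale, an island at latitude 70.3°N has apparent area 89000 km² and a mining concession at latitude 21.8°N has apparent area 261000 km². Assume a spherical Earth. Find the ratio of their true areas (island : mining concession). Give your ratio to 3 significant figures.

0.0449

On Mercator the areal scale is sec²φ, so true area = apparent × cos²φ.
True area of island: 89000 × cos²(70.3°) = 89000 × 0.1136 = 10110 km².
True area of mining concession: 261000 × cos²(21.8°) = 261000 × 0.8621 = 225000 km².
Ratio = 10110 / 225000 ≈ 0.0449.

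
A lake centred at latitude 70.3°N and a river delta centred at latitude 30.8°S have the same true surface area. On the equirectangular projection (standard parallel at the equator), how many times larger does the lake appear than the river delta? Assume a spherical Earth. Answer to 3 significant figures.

Plate carrée maps x = Rλ, y = Rφ. The meridian scale is h = 1 and the parallel scale is k = 1/cos φ = sec φ.
Areal scale at 70.3°: h·k = 1.000 × 2.967 = 2.967.
Areal scale at 30.8°: h·k = 1.000 × 1.164 = 1.164.
Ratio = 2.967/1.164 ≈ 2.55.

2.55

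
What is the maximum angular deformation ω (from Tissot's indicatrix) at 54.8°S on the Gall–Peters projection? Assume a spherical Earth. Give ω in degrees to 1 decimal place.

23.3°

Gall–Peters is a cylindrical equal-area projection with standard parallels at ±45°. For cylindrical equal-area with standard parallel φ₀, h = cos φ / cos φ₀ and k = cos φ₀ / cos φ, so h·k = 1.
At 54.8°: h = 0.8152, k = 1.227; principal scales a = 1.227, b = 0.8152.
sin(ω/2) = (a − b)/(a + b) = 0.4115/2.042 = 0.2015, so ω = 2 arcsin(0.2015) ≈ 23.3°.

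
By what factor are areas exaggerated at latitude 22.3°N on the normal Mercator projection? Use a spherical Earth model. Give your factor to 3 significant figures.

1.17

The Mercator projection is conformal; its linear scale factor is the same in every direction and equals sec φ = 1/cos φ.
Areal scale = k² = sec²φ = 1/cos²(22.3°) = 1/0.9252² = 1.168.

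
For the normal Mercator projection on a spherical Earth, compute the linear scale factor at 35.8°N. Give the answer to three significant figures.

Mercator is conformal, so the point scale is isotropic: h = k = sec φ = 1/cos φ.
k = 1/cos 35.8° = 1/0.8111 = 1.233.

1.23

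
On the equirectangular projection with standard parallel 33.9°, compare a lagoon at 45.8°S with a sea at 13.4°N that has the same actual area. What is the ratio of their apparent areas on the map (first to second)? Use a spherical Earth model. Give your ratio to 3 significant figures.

In the equirectangular projection with standard parallel φ₀ = 33.9° (x = Rλ cos φ₀, y = Rφ), meridians are true-scale (h = 1) and the parallel scale is k = cos φ₀ / cos φ.
Areal scale at 45.8°: h·k = 1.000 × 1.191 = 1.191.
Areal scale at 13.4°: h·k = 1.000 × 0.8532 = 0.8532.
Ratio = 1.191/0.8532 ≈ 1.40.

1.40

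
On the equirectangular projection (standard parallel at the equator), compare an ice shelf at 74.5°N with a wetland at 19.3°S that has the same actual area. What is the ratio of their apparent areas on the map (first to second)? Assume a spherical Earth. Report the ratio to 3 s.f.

Plate carrée maps x = Rλ, y = Rφ. The meridian scale is h = 1 and the parallel scale is k = 1/cos φ = sec φ.
Areal scale at 74.5°: h·k = 1.000 × 3.742 = 3.742.
Areal scale at 19.3°: h·k = 1.000 × 1.060 = 1.060.
Ratio = 3.742/1.060 ≈ 3.53.

3.53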